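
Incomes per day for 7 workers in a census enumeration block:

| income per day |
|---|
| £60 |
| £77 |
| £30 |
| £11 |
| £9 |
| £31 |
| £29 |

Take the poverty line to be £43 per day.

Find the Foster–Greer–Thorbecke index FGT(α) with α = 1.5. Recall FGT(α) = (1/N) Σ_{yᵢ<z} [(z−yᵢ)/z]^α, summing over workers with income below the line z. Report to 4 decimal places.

Incomes under z: £9, £11, £29, £30, £31 (q = 5 of N = 7).
Relative gaps: (43−9)/43 = 0.7907; (43−11)/43 = 0.7442; (43−29)/43 = 0.3256; (43−30)/43 = 0.3023; (43−31)/43 = 0.2791.
Raised to α = 1.5: 0.70310; 0.64198; 0.18578; 0.16623; 0.14742.
Sum = 1.844510; FGT(1.5) = 1.844510 / 7 = 0.2635.

0.2635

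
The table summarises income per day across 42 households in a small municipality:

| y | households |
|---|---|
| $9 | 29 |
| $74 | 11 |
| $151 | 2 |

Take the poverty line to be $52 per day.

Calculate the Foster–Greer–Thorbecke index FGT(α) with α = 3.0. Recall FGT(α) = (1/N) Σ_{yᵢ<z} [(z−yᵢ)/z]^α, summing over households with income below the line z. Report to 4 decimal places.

Below z: 29×$9 (q = 29 of N = 42).
Normalized shortfalls: (52−9)/52 = 0.8269 (×29).
Raised to α = 3.0: 0.56545 (×29).
Sum = 16.398093; FGT(3.0) = 16.398093 / 42 = 0.3904.

0.3904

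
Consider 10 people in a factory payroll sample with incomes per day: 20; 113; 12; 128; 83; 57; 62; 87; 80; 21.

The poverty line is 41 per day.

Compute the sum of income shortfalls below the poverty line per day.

Poor units: 12, 20, 21 (q = 3 of N = 10).
Individual gaps: 41−12 = 29; 41−20 = 21; 41−21 = 20.
Aggregate gap = 70.

70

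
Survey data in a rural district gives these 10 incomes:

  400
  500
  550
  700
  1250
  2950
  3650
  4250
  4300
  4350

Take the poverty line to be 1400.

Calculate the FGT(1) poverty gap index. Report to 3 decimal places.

Below the line: 400, 500, 550, 700, 1250 (q = 5 of N = 10).
Relative gaps: (1400−400)/1400 = 0.7143; (1400−500)/1400 = 0.6429; (1400−550)/1400 = 0.6071; (1400−700)/1400 = 0.5000; (1400−1250)/1400 = 0.1071.
Σ = 2.571429. Dividing by the full population N = 10 gives P₁ = 0.257.

0.257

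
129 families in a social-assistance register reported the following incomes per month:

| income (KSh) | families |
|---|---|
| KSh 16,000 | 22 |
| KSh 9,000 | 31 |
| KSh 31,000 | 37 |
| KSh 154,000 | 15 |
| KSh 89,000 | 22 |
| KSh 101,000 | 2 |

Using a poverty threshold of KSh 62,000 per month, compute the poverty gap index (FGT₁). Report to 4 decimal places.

Incomes under z: 31×KSh 9,000, 22×KSh 16,000, 37×KSh 31,000 (q = 90 of N = 129).
Shortfall ratios: (62000−9000)/62000 = 0.8548 (×31); (62000−16000)/62000 = 0.7419 (×22); (62000−31000)/62000 = 0.5000 (×37).
Σ = 61.322581. Dividing by the full population N = 129 gives P₁ = 0.4754.

0.4754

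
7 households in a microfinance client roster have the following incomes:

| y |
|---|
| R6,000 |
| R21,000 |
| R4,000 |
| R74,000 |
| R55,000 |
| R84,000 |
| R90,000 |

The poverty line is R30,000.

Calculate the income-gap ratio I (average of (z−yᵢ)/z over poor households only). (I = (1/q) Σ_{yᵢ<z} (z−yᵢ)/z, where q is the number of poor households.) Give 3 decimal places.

0.656

Poor units: R4,000, R6,000, R21,000 (q = 3 of N = 7).
Shortfall ratios (z−y)/z: 0.8667, 0.8000, 0.3000; sum = 1.966667.
The income-gap ratio divides by q (the poor only): 1.966667 / 3 = 0.656.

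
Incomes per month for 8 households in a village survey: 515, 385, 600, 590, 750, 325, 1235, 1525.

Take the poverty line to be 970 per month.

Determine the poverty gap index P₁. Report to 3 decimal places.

Incomes under z: 325, 385, 515, 590, 600, 750 (q = 6 of N = 8).
Shortfall ratios: (970−325)/970 = 0.6649; (970−385)/970 = 0.6031; (970−515)/970 = 0.4691; (970−590)/970 = 0.3918; (970−600)/970 = 0.3814; (970−750)/970 = 0.2268.
Sum of shortfalls = 2.737113; P₁ averages over all N: 2.737113 / 8 = 0.342.

0.342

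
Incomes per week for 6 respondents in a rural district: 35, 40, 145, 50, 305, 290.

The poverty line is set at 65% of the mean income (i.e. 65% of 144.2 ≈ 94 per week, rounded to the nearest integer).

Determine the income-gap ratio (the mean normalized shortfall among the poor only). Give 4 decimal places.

0.5567

Below the line: 35, 40, 50 (q = 3 of N = 6).
Shortfall ratios (z−y)/z: 0.6277, 0.5745, 0.4681; sum = 1.670213.
The income-gap ratio divides by q (the poor only): 1.670213 / 3 = 0.5567.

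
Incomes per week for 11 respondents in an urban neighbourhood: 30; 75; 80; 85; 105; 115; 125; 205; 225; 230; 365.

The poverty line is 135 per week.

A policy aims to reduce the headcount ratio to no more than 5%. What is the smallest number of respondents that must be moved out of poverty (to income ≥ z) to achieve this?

Currently q = 7 of N = 11 are below the line (H = 0.636).
A headcount ratio of at most 5% allows at most ⌊0.05 × 11⌋ = 0 poor respondents.
So at least 7 − 0 = 7 must be lifted.

7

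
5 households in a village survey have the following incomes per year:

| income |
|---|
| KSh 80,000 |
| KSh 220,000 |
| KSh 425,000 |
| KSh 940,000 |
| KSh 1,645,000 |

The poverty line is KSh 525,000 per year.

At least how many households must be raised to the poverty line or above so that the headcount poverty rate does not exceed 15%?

3

Currently q = 3 of N = 5 are below the line (H = 0.600).
A headcount ratio of at most 15% allows at most ⌊0.15 × 5⌋ = 0 poor households.
So at least 3 − 0 = 3 must be lifted.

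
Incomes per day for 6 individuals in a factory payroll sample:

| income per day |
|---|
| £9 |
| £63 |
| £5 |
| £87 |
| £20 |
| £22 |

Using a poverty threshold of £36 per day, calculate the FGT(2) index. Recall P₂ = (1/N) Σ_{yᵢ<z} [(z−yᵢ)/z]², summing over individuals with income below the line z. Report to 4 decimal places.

0.2755

Below z: £5, £9, £20, £22 (q = 4 of N = 6).
Gap ratios (z−y)/z: (36−5)/36 = 0.8611; (36−9)/36 = 0.7500; (36−20)/36 = 0.4444; (36−22)/36 = 0.3889.
Squared: 0.7415; 0.5625; 0.1975; 0.1512.
Sum = 1.652778; P₂ = 1.652778 / 6 = 0.2755.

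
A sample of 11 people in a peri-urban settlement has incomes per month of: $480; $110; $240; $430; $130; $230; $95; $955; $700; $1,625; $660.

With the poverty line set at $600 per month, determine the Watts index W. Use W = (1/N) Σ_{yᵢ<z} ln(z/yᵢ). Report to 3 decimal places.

0.682

Poor units: $95, $110, $130, $230, $240, $430, $480 (q = 7 of N = 11).
Log gaps: ln(600/95) = 1.8431; ln(600/110) = 1.6964; ln(600/130) = 1.5294; ln(600/230) = 0.9589; ln(600/240) = 0.9163; ln(600/430) = 0.3331; ln(600/480) = 0.2231.
W = 7.500326 / 11 = 0.682.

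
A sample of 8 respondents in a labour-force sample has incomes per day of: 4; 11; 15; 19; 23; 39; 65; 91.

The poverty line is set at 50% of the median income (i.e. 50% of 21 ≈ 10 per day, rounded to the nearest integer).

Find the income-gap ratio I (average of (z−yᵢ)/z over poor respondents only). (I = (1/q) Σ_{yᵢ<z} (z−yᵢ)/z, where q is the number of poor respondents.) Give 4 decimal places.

0.6000

Incomes under z: 4 (q = 1 of N = 8).
Relative gaps: 0.6000; sum = 0.600000.
The income-gap ratio divides by q (the poor only): 0.600000 / 1 = 0.6000.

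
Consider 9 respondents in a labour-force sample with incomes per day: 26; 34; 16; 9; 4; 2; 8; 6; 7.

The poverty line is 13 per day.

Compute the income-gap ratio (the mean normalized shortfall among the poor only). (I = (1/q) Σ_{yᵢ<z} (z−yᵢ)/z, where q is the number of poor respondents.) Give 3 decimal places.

Below z: 2, 4, 6, 7, 8, 9 (q = 6 of N = 9).
Relative gaps: 0.8462, 0.6923, 0.5385, 0.4615, 0.3846, 0.3077; sum = 3.230769.
I averages over the q = 6 poor units only: 3.230769 / 6 = 0.538.

0.538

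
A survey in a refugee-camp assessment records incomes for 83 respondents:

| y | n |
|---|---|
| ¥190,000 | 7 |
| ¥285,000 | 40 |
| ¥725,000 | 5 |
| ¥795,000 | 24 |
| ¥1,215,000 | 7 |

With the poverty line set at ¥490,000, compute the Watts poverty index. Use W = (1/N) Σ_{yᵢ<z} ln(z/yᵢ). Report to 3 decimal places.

0.341

Below z: 7×¥190,000, 40×¥285,000 (q = 47 of N = 83).
Log shortfalls: ln(490000/190000) = 0.9474 (×7); ln(490000/285000) = 0.5419 (×40).
W = 28.308318 / 83 = 0.341.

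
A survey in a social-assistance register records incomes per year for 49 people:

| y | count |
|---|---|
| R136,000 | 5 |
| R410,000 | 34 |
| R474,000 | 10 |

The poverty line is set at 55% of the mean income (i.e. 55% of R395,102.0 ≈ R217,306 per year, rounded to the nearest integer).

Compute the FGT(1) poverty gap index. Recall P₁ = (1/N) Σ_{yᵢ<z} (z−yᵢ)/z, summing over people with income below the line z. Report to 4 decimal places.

0.0382

Poor units: 5×R136,000 (q = 5 of N = 49).
Shortfall ratios: (217306−136000)/217306 = 0.3742 (×5).
Σ = 1.870772. Dividing by the full population N = 49 gives P₁ = 0.0382.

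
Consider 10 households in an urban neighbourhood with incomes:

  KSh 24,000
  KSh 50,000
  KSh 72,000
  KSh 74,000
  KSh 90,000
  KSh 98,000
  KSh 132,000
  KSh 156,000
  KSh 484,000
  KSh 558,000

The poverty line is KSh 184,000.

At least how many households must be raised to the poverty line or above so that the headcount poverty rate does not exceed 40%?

4

Currently q = 8 of N = 10 are below the line (H = 0.800).
A headcount ratio of at most 40% allows at most ⌊0.40 × 10⌋ = 4 poor households.
So at least 8 − 4 = 4 must be lifted.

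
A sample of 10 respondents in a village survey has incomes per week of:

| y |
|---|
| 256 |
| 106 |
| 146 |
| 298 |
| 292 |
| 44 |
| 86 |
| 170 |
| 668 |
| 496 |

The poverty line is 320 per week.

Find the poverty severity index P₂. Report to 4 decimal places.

0.2294

Poor units: 44, 86, 106, 146, 170, 256, 292, 298 (q = 8 of N = 10).
Relative gaps: (320−44)/320 = 0.8625; (320−86)/320 = 0.7312; (320−106)/320 = 0.6687; (320−146)/320 = 0.5437; (320−170)/320 = 0.4688; (320−256)/320 = 0.2000; (320−292)/320 = 0.0875; (320−298)/320 = 0.0688.
Squared: 0.7439; 0.5347; 0.4472; 0.2957; 0.2197; 0.0400; 0.0077; 0.0047.
Sum = 2.293633; P₂ = 2.293633 / 10 = 0.2294.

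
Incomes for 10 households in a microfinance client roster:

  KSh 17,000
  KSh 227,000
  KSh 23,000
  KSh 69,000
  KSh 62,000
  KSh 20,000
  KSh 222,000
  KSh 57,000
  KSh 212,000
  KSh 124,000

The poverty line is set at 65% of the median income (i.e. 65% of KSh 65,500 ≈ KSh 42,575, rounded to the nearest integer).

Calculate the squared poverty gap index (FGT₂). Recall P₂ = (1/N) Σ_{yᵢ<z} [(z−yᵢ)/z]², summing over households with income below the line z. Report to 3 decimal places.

0.085

Poor units: KSh 17,000, KSh 20,000, KSh 23,000 (q = 3 of N = 10).
Gap ratios (z−y)/z: (42575−17000)/42575 = 0.6007; (42575−20000)/42575 = 0.5302; (42575−23000)/42575 = 0.4598.
Squared: 0.3608; 0.2812; 0.2114.
Sum = 0.853396; P₂ = 0.853396 / 10 = 0.085.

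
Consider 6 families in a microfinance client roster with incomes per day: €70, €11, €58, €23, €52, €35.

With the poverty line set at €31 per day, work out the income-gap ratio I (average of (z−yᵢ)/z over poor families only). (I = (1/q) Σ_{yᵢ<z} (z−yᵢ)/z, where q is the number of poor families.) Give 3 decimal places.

0.452

Below the line: €11, €23 (q = 2 of N = 6).
Shortfall ratios (z−y)/z: 0.6452, 0.2581; sum = 0.903226.
I averages over the q = 2 poor units only: 0.903226 / 2 = 0.452.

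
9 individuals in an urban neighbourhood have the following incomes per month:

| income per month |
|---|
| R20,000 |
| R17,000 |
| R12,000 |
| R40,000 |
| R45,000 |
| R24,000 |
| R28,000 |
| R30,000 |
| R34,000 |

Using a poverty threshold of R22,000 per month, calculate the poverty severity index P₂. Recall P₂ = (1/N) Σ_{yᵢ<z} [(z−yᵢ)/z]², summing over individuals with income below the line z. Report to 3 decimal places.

Incomes under z: R12,000, R17,000, R20,000 (q = 3 of N = 9).
Shortfall ratios: (22000−12000)/22000 = 0.4545; (22000−17000)/22000 = 0.2273; (22000−20000)/22000 = 0.0909.
Squared: 0.2066; 0.0517; 0.0083.
Sum = 0.266529; P₂ = 0.266529 / 9 = 0.030.

0.030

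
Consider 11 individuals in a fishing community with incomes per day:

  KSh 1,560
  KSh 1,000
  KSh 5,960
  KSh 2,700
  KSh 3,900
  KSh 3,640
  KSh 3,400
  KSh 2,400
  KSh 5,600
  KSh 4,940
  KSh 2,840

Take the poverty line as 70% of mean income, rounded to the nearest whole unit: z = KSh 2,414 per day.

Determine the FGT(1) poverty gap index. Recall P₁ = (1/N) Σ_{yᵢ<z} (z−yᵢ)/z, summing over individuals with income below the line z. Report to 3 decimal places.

Incomes under z: KSh 1,000, KSh 1,560, KSh 2,400 (q = 3 of N = 11).
Gap ratios (z−y)/z: (2414−1000)/2414 = 0.5857; (2414−1560)/2414 = 0.3538; (2414−2400)/2414 = 0.0058.
Σ = 0.945319. Dividing by the full population N = 11 gives P₁ = 0.086.

0.086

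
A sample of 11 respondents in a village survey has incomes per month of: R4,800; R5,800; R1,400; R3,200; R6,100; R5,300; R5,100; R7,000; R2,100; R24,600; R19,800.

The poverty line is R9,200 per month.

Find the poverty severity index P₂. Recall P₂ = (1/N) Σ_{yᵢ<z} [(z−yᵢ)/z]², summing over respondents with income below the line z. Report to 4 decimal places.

Below the line: R1,400, R2,100, R3,200, R4,800, R5,100, R5,300, R5,800, R6,100, R7,000 (q = 9 of N = 11).
Relative gaps: (9200−1400)/9200 = 0.8478; (9200−2100)/9200 = 0.7717; (9200−3200)/9200 = 0.6522; (9200−4800)/9200 = 0.4783; (9200−5100)/9200 = 0.4457; (9200−5300)/9200 = 0.4239; (9200−5800)/9200 = 0.3696; (9200−6100)/9200 = 0.3370; (9200−7000)/9200 = 0.2391.
Squared: 0.7188; 0.5956; 0.4253; 0.2287; 0.1986; 0.1797; 0.1366; 0.1135; 0.0572.
Sum = 2.654064; P₂ = 2.654064 / 11 = 0.2413.

0.2413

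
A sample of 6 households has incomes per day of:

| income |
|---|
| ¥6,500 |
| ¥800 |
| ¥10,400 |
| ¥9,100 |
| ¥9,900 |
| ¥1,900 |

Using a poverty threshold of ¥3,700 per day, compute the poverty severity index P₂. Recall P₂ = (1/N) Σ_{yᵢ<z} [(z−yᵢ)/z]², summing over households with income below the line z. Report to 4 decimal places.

Poor units: ¥800, ¥1,900 (q = 2 of N = 6).
Relative gaps: (3700−800)/3700 = 0.7838; (3700−1900)/3700 = 0.4865.
Squared: 0.6143; 0.2367.
Sum = 0.850986; P₂ = 0.850986 / 6 = 0.1418.

0.1418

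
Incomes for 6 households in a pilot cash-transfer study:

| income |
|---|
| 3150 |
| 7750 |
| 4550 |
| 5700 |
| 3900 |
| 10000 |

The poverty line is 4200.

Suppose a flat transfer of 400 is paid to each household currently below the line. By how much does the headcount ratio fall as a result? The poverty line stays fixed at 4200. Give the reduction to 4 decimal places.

0.1667

Before: below the line — 3150, 3900; headcount ratio = 0.333333.
After the 400 transfer: below the line — 3550; headcount ratio = 0.166667.
Reduction = 0.333333 − 0.166667 = 0.1667.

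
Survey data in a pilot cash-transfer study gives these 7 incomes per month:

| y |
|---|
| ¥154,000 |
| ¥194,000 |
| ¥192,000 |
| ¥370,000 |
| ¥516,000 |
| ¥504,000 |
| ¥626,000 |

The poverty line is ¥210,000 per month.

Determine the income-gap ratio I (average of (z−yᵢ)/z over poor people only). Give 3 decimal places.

0.143

Below the line: ¥154,000, ¥192,000, ¥194,000 (q = 3 of N = 7).
Shortfall ratios (z−y)/z: 0.2667, 0.0857, 0.0762; sum = 0.428571.
The income-gap ratio divides by q (the poor only): 0.428571 / 3 = 0.143.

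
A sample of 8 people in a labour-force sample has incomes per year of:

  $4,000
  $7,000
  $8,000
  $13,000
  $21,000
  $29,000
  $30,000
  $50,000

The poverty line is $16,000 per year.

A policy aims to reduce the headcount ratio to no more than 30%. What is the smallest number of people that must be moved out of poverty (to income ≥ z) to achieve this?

2

4 of the 8 people are poor, so H = 4/8 = 0.500.
A headcount ratio of at most 30% allows at most ⌊0.30 × 8⌋ = 2 poor people.
So at least 4 − 2 = 2 must be lifted.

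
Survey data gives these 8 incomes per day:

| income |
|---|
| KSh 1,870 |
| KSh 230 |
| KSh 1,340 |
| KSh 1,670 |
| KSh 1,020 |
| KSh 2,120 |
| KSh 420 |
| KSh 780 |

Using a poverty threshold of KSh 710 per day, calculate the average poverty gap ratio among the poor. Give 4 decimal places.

0.5423

Below the line: KSh 230, KSh 420 (q = 2 of N = 8).
Relative gaps: 0.6761, 0.4085; sum = 1.084507.
I averages over the q = 2 poor units only: 1.084507 / 2 = 0.5423.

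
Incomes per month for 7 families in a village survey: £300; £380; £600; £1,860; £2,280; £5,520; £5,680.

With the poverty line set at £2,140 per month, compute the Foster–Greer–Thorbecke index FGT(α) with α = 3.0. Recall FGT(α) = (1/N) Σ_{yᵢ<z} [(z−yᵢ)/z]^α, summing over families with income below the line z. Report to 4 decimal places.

0.2238

Poor units: £300, £380, £600, £1,860 (q = 4 of N = 7).
Relative gaps: (2140−300)/2140 = 0.8598; (2140−380)/2140 = 0.8224; (2140−600)/2140 = 0.7196; (2140−1860)/2140 = 0.1308.
Raised to α = 3.0: 0.63564; 0.55628; 0.37267; 0.00224.
Sum = 1.566832; FGT(3.0) = 1.566832 / 7 = 0.2238.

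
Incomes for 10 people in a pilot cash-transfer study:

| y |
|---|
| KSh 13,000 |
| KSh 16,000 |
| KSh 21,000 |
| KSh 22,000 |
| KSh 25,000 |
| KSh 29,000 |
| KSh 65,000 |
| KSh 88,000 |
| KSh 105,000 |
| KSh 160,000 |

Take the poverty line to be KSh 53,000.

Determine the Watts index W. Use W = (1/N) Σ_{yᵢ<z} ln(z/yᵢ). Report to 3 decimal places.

0.576

Below the line: KSh 13,000, KSh 16,000, KSh 21,000, KSh 22,000, KSh 25,000, KSh 29,000 (q = 6 of N = 10).
ln(z/y) terms: ln(53000/13000) = 1.4053; ln(53000/16000) = 1.1977; ln(53000/21000) = 0.9258; ln(53000/22000) = 0.8792; ln(53000/25000) = 0.7514; ln(53000/29000) = 0.6030.
W = 5.762477 / 10 = 0.576.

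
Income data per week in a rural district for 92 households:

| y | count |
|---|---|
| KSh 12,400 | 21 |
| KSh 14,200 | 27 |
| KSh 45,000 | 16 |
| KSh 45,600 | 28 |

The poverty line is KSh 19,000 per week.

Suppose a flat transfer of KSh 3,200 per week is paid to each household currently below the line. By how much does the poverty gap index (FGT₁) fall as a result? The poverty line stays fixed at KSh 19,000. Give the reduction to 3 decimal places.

0.088

Before: below the line — 21×KSh 12,400, 27×KSh 14,200; poverty gap index (FGT₁) = 0.15343.
After the KSh 3,200 transfer: below the line — 21×KSh 15,600, 27×KSh 17,400; poverty gap index (FGT₁) = 0.06556.
Reduction = 0.15343 − 0.06556 = 0.088.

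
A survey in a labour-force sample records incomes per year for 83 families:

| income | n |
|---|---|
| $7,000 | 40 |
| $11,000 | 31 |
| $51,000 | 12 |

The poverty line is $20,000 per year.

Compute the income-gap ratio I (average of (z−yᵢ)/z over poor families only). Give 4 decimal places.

0.5627

Below the line: 40×$7,000, 31×$11,000 (q = 71 of N = 83).
Relative gaps: 0.6500 (×40), 0.4500 (×31); sum = 39.950000.
The income-gap ratio divides by q (the poor only): 39.950000 / 71 = 0.5627.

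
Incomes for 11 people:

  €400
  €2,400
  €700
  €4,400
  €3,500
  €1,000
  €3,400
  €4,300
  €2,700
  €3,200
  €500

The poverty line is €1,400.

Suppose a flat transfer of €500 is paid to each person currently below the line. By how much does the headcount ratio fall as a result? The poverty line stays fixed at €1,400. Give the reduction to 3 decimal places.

Before: below the line — €400, €500, €700, €1,000; headcount ratio = 0.36364.
After the €500 transfer: below the line — €900, €1,000, €1,200; headcount ratio = 0.27273.
Reduction = 0.36364 − 0.27273 = 0.091.

0.091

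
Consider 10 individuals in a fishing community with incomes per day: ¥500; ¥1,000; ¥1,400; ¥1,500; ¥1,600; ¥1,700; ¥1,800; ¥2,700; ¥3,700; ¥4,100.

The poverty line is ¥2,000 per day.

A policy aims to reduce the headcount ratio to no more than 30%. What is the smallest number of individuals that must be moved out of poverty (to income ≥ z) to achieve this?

Currently q = 7 of N = 10 are below the line (H = 0.700).
A headcount ratio of at most 30% allows at most ⌊0.30 × 10⌋ = 3 poor individuals.
So at least 7 − 3 = 4 must be lifted.

4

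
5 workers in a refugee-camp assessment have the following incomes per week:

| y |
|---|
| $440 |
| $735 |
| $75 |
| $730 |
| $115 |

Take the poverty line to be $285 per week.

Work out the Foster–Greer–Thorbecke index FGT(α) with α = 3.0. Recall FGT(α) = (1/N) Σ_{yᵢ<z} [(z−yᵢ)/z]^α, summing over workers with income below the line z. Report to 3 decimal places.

0.122

Below the line: $75, $115 (q = 2 of N = 5).
Normalized shortfalls: (285−75)/285 = 0.7368; (285−115)/285 = 0.5965.
Raised to α = 3.0: 0.40006; 0.21223.
Sum = 0.612291; FGT(3.0) = 0.612291 / 5 = 0.122.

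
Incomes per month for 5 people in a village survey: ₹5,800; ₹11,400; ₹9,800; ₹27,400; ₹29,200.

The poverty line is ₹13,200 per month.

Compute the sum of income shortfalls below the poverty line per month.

Below z: ₹5,800, ₹9,800, ₹11,400 (q = 3 of N = 5).
Individual gaps: 13200−5800 = 7400; 13200−9800 = 3400; 13200−11400 = 1800.
Aggregate gap = ₹12,600.

₹12,600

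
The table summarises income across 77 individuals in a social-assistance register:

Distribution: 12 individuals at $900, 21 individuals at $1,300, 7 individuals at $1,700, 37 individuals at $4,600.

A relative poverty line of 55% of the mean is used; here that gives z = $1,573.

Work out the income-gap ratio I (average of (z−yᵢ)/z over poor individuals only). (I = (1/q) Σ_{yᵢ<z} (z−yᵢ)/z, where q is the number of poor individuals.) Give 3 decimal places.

Below the line: 12×$900, 21×$1,300 (q = 33 of N = 77).
Relative gaps: 0.4278 (×12), 0.1736 (×21); sum = 8.778767.
The income-gap ratio divides by q (the poor only): 8.778767 / 33 = 0.266.

0.266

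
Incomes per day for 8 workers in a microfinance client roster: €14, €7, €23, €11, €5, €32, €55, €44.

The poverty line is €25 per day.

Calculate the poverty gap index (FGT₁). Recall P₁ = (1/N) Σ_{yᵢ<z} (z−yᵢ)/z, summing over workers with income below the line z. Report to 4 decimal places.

Incomes under z: €5, €7, €11, €14, €23 (q = 5 of N = 8).
Shortfall ratios: (25−5)/25 = 0.8000; (25−7)/25 = 0.7200; (25−11)/25 = 0.5600; (25−14)/25 = 0.4400; (25−23)/25 = 0.0800.
Σ = 2.600000. Dividing by the full population N = 8 gives P₁ = 0.3250.

0.3250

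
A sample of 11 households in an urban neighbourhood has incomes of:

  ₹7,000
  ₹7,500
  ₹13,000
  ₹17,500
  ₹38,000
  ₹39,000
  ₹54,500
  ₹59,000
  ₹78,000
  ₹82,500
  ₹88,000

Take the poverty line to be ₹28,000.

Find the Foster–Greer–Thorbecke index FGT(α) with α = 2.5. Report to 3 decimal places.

Below z: ₹7,000, ₹7,500, ₹13,000, ₹17,500 (q = 4 of N = 11).
Gap ratios (z−y)/z: (28000−7000)/28000 = 0.7500; (28000−7500)/28000 = 0.7321; (28000−13000)/28000 = 0.5357; (28000−17500)/28000 = 0.3750.
Raised to α = 2.5: 0.48714; 0.45866; 0.21006; 0.08611.
Sum = 1.241968; FGT(2.5) = 1.241968 / 11 = 0.113.

0.113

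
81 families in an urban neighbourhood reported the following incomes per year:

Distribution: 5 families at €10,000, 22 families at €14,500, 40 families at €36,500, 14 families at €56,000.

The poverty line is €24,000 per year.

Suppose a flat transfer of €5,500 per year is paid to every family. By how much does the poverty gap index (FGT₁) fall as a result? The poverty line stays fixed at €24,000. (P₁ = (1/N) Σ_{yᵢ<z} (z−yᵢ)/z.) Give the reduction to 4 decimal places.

0.0764

Before: below the line — 5×€10,000, 22×€14,500; poverty gap index (FGT₁) = 0.143519.
After the €5,500 transfer: below the line — 5×€15,500, 22×€20,000; poverty gap index (FGT₁) = 0.067130.
Reduction = 0.143519 − 0.067130 = 0.0764.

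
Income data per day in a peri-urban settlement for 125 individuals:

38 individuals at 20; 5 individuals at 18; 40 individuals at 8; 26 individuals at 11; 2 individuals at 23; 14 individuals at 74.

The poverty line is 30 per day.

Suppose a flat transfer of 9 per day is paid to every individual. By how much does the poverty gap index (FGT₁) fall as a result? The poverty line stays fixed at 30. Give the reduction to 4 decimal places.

0.2653

Before: below the line — 40×8, 26×11, 5×18, 38×20, 2×23; poverty gap index (FGT₁) = 0.487467.
After the 9 transfer: below the line — 40×17, 26×20, 5×27, 38×29; poverty gap index (FGT₁) = 0.222133.
Reduction = 0.487467 − 0.222133 = 0.2653.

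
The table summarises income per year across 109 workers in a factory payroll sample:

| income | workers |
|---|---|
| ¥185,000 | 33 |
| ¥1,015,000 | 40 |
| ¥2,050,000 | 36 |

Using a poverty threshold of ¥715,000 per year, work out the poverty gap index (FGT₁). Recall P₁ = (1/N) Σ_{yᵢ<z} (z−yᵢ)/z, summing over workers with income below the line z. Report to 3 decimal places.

0.224

Poor units: 33×¥185,000 (q = 33 of N = 109).
Normalized shortfalls: (715000−185000)/715000 = 0.7413 (×33).
Sum of shortfalls = 24.461538; P₁ averages over all N: 24.461538 / 109 = 0.224.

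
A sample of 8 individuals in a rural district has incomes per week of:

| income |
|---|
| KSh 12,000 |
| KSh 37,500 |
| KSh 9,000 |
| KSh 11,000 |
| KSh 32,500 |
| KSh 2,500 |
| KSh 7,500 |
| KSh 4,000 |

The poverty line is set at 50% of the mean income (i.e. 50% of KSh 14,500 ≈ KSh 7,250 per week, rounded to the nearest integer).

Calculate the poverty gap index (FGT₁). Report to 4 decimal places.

Poor units: KSh 2,500, KSh 4,000 (q = 2 of N = 8).
Relative gaps: (7250−2500)/7250 = 0.6552; (7250−4000)/7250 = 0.4483.
Sum of shortfalls = 1.103448; P₁ averages over all N: 1.103448 / 8 = 0.1379.

0.1379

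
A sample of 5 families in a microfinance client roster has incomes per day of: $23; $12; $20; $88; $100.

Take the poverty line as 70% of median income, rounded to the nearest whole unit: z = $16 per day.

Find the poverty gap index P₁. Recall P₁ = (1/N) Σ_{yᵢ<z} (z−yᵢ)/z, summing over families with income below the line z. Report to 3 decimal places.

Below the line: $12 (q = 1 of N = 5).
Normalized shortfalls: (16−12)/16 = 0.2500.
Σ = 0.250000. Dividing by the full population N = 5 gives P₁ = 0.050.

0.050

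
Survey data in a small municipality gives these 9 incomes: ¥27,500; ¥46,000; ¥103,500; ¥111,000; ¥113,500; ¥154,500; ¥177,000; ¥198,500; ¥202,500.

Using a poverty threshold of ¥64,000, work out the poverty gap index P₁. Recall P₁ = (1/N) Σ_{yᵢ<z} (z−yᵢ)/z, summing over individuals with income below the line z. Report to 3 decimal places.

0.095

Incomes under z: ¥27,500, ¥46,000 (q = 2 of N = 9).
Normalized shortfalls: (64000−27500)/64000 = 0.5703; (64000−46000)/64000 = 0.2812.
Sum of shortfalls = 0.851562; P₁ averages over all N: 0.851562 / 9 = 0.095.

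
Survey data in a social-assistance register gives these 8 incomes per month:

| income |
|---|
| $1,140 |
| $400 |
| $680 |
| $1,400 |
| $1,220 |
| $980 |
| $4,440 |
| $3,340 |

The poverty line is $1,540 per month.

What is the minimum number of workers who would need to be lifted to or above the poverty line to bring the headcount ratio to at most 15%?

5

6 of the 8 workers are poor, so H = 6/8 = 0.750.
A headcount ratio of at most 15% allows at most ⌊0.15 × 8⌋ = 1 poor workers.
So at least 6 − 1 = 5 must be lifted.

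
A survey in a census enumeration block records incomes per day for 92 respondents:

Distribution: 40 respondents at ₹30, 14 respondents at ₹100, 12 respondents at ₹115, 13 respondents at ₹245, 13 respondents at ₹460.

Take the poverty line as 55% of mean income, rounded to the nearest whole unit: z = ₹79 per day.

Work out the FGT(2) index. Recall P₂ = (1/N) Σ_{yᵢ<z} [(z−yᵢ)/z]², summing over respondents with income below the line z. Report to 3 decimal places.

0.167

Below the line: 40×₹30 (q = 40 of N = 92).
Gap ratios (z−y)/z: (79−30)/79 = 0.6203 (×40).
Squared: 0.3847 (×40).
Sum = 15.388560; P₂ = 15.388560 / 92 = 0.167.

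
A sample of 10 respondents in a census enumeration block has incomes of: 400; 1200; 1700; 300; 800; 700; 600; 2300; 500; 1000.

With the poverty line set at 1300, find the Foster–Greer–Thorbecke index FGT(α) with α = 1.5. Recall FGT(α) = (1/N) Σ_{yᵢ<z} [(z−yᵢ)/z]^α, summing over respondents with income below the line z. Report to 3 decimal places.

Below z: 300, 400, 500, 600, 700, 800, 1000, 1200 (q = 8 of N = 10).
Shortfall ratios: (1300−300)/1300 = 0.7692; (1300−400)/1300 = 0.6923; (1300−500)/1300 = 0.6154; (1300−600)/1300 = 0.5385; (1300−700)/1300 = 0.4615; (1300−800)/1300 = 0.3846; (1300−1000)/1300 = 0.2308; (1300−1200)/1300 = 0.0769.
Raised to α = 1.5: 0.67466; 0.57603; 0.48275; 0.39512; 0.31355; 0.23853; 0.11086; 0.02133.
Sum = 2.812840; FGT(1.5) = 2.812840 / 10 = 0.281.

0.281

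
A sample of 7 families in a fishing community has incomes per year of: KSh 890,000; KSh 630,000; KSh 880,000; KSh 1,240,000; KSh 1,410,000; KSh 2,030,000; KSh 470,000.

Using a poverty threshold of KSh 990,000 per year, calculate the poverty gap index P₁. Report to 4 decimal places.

Below the line: KSh 470,000, KSh 630,000, KSh 880,000, KSh 890,000 (q = 4 of N = 7).
Shortfall ratios: (990000−470000)/990000 = 0.5253; (990000−630000)/990000 = 0.3636; (990000−880000)/990000 = 0.1111; (990000−890000)/990000 = 0.1010.
Sum of shortfalls = 1.101010; P₁ averages over all N: 1.101010 / 7 = 0.1573.

0.1573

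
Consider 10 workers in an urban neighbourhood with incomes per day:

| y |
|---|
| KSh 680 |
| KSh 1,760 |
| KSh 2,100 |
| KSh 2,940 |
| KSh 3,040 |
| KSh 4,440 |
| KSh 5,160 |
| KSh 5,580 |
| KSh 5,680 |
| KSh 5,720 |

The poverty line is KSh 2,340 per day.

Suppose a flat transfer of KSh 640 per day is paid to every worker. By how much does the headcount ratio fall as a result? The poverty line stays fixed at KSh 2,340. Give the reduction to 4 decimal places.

0.2000

Before: below the line — KSh 680, KSh 1,760, KSh 2,100; headcount ratio = 0.300000.
After the KSh 640 transfer: below the line — KSh 1,320; headcount ratio = 0.100000.
Reduction = 0.300000 − 0.100000 = 0.2000.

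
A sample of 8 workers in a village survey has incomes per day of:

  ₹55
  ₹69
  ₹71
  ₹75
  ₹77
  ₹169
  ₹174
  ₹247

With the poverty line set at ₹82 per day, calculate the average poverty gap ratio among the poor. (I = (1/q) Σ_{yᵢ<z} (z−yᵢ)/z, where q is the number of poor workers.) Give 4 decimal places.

0.1537

Below z: ₹55, ₹69, ₹71, ₹75, ₹77 (q = 5 of N = 8).
Shortfall ratios (z−y)/z: 0.3293, 0.1585, 0.1341, 0.0854, 0.0610; sum = 0.768293.
The income-gap ratio divides by q (the poor only): 0.768293 / 5 = 0.1537.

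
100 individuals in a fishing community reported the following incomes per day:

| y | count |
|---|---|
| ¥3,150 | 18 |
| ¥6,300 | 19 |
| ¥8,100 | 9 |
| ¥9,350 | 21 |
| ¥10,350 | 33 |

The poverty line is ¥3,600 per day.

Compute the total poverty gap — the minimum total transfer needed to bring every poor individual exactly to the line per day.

Incomes under z: 18×¥3,150 (q = 18 of N = 100).
Individual gaps: 18×(3600−3150) = 8100.
Aggregate gap = ¥8,100.

¥8,100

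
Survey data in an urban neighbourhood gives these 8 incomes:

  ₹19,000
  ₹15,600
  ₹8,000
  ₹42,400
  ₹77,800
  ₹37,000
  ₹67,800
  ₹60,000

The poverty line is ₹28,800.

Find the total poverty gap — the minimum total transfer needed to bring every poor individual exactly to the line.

Poor units: ₹8,000, ₹15,600, ₹19,000 (q = 3 of N = 8).
Individual gaps: 28800−8000 = 20800; 28800−15600 = 13200; 28800−19000 = 9800.
Aggregate gap = ₹43,800.

₹43,800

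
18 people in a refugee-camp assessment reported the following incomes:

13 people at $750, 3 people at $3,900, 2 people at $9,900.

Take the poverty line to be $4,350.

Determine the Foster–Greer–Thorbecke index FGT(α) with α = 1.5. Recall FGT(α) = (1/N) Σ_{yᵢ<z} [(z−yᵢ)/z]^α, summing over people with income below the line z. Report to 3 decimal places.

Poor units: 13×$750, 3×$3,900 (q = 16 of N = 18).
Normalized shortfalls: (4350−750)/4350 = 0.8276 (×13); (4350−3900)/4350 = 0.1034 (×3).
Raised to α = 1.5: 0.75287 (×13); 0.03327 (×3).
Sum = 9.887125; FGT(1.5) = 9.887125 / 18 = 0.549.

0.549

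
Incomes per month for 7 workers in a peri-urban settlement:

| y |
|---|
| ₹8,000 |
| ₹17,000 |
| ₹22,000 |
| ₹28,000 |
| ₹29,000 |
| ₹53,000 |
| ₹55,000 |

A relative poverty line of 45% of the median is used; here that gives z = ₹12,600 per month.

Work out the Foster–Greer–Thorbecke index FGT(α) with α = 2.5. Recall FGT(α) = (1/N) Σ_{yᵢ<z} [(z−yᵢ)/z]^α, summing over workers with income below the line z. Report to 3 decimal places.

0.012

Below z: ₹8,000 (q = 1 of N = 7).
Shortfall ratios: (12600−8000)/12600 = 0.3651.
Raised to α = 2.5: 0.08053.
Sum = 0.080532; FGT(2.5) = 0.080532 / 7 = 0.012.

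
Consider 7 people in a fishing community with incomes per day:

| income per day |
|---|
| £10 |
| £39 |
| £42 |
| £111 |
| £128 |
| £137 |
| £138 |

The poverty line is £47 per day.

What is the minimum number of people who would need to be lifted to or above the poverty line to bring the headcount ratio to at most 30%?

1

Currently q = 3 of N = 7 are below the line (H = 0.429).
A headcount ratio of at most 30% allows at most ⌊0.30 × 7⌋ = 2 poor people.
So at least 3 − 2 = 1 must be lifted.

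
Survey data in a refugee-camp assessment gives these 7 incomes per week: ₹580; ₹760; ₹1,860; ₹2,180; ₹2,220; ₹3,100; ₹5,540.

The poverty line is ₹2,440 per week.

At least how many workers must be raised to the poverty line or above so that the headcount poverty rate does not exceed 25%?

4

Currently q = 5 of N = 7 are below the line (H = 0.714).
A headcount ratio of at most 25% allows at most ⌊0.25 × 7⌋ = 1 poor workers.
So at least 5 − 1 = 4 must be lifted.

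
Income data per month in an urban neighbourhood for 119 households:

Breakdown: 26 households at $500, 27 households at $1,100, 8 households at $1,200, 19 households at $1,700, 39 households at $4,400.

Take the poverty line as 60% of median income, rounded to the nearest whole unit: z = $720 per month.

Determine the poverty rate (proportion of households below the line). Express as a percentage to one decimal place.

21.8%

26 of the 119 households have income below $720.
H = 26/119 = 21.8%.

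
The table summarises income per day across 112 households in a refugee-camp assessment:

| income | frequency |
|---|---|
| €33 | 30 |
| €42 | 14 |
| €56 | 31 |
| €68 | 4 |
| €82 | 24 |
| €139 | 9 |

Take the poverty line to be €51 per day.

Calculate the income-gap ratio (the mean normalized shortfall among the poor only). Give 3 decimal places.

Incomes under z: 30×€33, 14×€42 (q = 44 of N = 112).
Shortfall ratios (z−y)/z: 0.3529 (×30), 0.1765 (×14); sum = 13.058824.
The income-gap ratio divides by q (the poor only): 13.058824 / 44 = 0.297.

0.297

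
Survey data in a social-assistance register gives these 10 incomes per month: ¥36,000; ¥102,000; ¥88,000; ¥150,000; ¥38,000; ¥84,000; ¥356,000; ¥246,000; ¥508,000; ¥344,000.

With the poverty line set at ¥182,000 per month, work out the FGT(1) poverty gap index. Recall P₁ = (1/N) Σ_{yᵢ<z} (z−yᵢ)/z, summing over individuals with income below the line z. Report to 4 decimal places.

Incomes under z: ¥36,000, ¥38,000, ¥84,000, ¥88,000, ¥102,000, ¥150,000 (q = 6 of N = 10).
Relative gaps: (182000−36000)/182000 = 0.8022; (182000−38000)/182000 = 0.7912; (182000−84000)/182000 = 0.5385; (182000−88000)/182000 = 0.5165; (182000−102000)/182000 = 0.4396; (182000−150000)/182000 = 0.1758.
Sum of shortfalls = 3.263736; P₁ averages over all N: 3.263736 / 10 = 0.3264.

0.3264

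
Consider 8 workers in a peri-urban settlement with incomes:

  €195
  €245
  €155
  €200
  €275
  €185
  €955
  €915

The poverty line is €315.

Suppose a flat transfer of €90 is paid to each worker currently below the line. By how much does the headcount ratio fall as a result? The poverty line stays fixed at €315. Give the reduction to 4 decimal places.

0.2500

Before: below the line — €155, €185, €195, €200, €245, €275; headcount ratio = 0.750000.
After the €90 transfer: below the line — €245, €275, €285, €290; headcount ratio = 0.500000.
Reduction = 0.750000 − 0.500000 = 0.2500.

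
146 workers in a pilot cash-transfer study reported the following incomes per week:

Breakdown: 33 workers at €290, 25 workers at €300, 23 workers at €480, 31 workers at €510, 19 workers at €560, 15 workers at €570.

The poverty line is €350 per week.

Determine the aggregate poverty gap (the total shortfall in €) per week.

Incomes under z: 33×€290, 25×€300 (q = 58 of N = 146).
Individual gaps: 33×(350−290) = 1980; 25×(350−300) = 1250.
Aggregate gap = €3,230.

€3,230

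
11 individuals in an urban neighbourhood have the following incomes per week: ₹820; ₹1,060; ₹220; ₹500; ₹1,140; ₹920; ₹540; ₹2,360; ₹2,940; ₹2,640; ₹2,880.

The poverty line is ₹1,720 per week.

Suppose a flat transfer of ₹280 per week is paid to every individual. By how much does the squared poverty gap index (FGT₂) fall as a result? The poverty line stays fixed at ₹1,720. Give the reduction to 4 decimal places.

Before: below the line — ₹220, ₹500, ₹540, ₹820, ₹920, ₹1,060, ₹1,140; squared poverty gap index (FGT₂) = 0.225945.
After the ₹280 transfer: below the line — ₹500, ₹780, ₹820, ₹1,100, ₹1,200, ₹1,340, ₹1,420; squared poverty gap index (FGT₂) = 0.125104.
Reduction = 0.225945 − 0.125104 = 0.1008.

0.1008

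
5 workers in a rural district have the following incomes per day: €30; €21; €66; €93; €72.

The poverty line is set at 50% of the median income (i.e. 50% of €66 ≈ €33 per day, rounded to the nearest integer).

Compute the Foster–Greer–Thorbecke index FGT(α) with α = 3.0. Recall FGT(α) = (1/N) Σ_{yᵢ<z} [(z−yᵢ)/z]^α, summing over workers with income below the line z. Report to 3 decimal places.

0.010

Below the line: €21, €30 (q = 2 of N = 5).
Relative gaps: (33−21)/33 = 0.3636; (33−30)/33 = 0.0909.
Raised to α = 3.0: 0.04808; 0.00075.
Sum = 0.048835; FGT(3.0) = 0.048835 / 5 = 0.010.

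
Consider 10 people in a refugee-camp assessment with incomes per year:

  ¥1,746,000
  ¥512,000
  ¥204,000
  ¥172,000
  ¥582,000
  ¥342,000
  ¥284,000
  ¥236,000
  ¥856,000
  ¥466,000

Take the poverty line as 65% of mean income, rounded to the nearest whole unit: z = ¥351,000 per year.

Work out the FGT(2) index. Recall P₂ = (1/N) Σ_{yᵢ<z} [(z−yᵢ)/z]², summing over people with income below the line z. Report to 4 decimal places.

Incomes under z: ¥172,000, ¥204,000, ¥236,000, ¥284,000, ¥342,000 (q = 5 of N = 10).
Shortfall ratios: (351000−172000)/351000 = 0.5100; (351000−204000)/351000 = 0.4188; (351000−236000)/351000 = 0.3276; (351000−284000)/351000 = 0.1909; (351000−342000)/351000 = 0.0256.
Squared: 0.2601; 0.1754; 0.1073; 0.0364; 0.0007.
Sum = 0.579906; P₂ = 0.579906 / 10 = 0.0580.

0.0580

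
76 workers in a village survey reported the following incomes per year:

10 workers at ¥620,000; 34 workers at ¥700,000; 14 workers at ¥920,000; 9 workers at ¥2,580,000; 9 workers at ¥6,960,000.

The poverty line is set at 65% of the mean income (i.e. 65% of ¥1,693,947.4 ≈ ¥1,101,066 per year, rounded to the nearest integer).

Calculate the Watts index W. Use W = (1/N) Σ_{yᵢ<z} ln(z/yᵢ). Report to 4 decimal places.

Incomes under z: 10×¥620,000, 34×¥700,000, 14×¥920,000 (q = 58 of N = 76).
Log shortfalls: ln(1101066/620000) = 0.5743 (×10); ln(1101066/700000) = 0.4530 (×34); ln(1101066/920000) = 0.1797 (×14).
W = 23.658819 / 76 = 0.3113.

0.3113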